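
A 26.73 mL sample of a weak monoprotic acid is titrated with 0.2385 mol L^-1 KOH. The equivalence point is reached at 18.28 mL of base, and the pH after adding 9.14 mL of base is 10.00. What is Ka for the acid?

1.0 x 10^-10

9.14 mL is half of the equivalence volume, so this is the half-equivalence point where [HA] = [A^-].
At half-equivalence pH = pKa, so pKa = 10.00.
Ka = 10^(-10.00) = 1.0 x 10^-10.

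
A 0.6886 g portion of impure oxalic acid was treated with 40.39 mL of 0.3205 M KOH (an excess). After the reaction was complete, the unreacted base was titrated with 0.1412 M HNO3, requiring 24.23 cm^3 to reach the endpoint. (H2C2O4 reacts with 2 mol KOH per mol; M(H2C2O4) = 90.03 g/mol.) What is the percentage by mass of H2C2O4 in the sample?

62.3%

Total n(KOH) added = 0.3205 x 0.04039 = 0.01294 mol.
n(HNO3) used = 0.1412 x 0.02423 = 0.003421 mol, which equals the excess n(KOH).
So n(KOH) consumed by the sample = 0.01294 - 0.003421 = 0.009524 mol.
n(H2C2O4) = 0.009524 / 2 = 0.004762 mol.
mass H2C2O4 = 0.004762 x 90.03 = 0.4287 g, so %H2C2O4 = 0.4287/0.6886 x 100 = 62.3%.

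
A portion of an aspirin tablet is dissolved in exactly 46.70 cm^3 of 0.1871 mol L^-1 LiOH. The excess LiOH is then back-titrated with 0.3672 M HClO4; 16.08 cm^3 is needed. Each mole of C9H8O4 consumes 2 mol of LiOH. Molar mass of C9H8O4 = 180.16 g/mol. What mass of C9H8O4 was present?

Total n(LiOH) added = 0.1871 x 0.04670 = 0.008738 mol.
n(HClO4) used = 0.3672 x 0.01608 = 0.005905 mol, which equals the excess n(LiOH).
So n(LiOH) consumed by the sample = 0.008738 - 0.005905 = 0.002833 mol.
n(C9H8O4) = 0.002833 / 2 = 0.001416 mol.
mass = 0.001416 mol x 180.16 g/mol = 0.255 g.

0.255 g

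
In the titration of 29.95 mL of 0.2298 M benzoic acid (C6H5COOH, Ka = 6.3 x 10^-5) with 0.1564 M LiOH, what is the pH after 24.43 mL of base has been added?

Initial n(C6H5COOH) = 0.2298 x 0.02995 = 0.006883 mol.
n(LiOH) added = 0.1564 x 0.02443 = 0.003821 mol, converting that many moles of C6H5COOH to C6H5COO-.
Remaining n(C6H5COOH) = 0.003062 mol; n(C6H5COO-) = 0.003821 mol.
By Henderson-Hasselbalch, pH = pKa + log([A^-]/[HA]) = 4.20 + log(0.003821/0.003062) = 4.20 + (+0.10) = 4.30.

4.30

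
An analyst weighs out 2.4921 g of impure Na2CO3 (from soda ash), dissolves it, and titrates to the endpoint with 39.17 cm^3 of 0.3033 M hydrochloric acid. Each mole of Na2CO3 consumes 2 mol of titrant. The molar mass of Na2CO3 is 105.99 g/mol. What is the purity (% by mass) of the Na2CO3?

n(HCl) = 0.3033 x 0.03917 = 0.01188 mol.
n(Na2CO3) = 0.01188 / 2 = 0.005940 mol.
mass of Na2CO3 = 0.005940 x 105.99 = 0.6296 g.
% purity = 0.6296 / 2.4921 x 100 = 25.3%.

25.3%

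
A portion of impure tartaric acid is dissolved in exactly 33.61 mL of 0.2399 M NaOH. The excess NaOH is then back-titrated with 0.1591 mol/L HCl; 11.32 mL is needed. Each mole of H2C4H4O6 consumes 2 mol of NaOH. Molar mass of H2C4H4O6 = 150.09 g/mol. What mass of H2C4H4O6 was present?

Total n(NaOH) added = 0.2399 x 0.03361 = 0.008063 mol.
n(HCl) used = 0.1591 x 0.01132 = 0.001801 mol, which equals the excess n(NaOH).
So n(NaOH) consumed by the sample = 0.008063 - 0.001801 = 0.006262 mol.
n(H2C4H4O6) = 0.006262 / 2 = 0.003131 mol.
mass = 0.003131 mol x 150.09 g/mol = 0.470 g.

0.470 g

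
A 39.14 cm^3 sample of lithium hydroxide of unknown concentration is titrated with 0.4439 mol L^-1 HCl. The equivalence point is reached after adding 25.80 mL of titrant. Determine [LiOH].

0.293 M

n(HCl) delivered = 0.4439 x 0.02580 = 0.01145 mol.
For a 1:1 reaction, n(LiOH) = 0.01145 mol.
[LiOH] = 0.01145 mol / 0.03914 L = 0.293 M.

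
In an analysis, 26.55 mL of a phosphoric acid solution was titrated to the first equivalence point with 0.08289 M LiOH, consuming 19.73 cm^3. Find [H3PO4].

n(LiOH) = 0.08289 x 0.01973 = 0.001635 mol.
At the first equivalence point, 1 mol OH^- react per mol H3PO4, so n(H3PO4) = 0.001635 / 1 = 0.001635 mol.
[H3PO4] = 0.001635 / 0.02655 L = 0.0616 M.

0.0616 M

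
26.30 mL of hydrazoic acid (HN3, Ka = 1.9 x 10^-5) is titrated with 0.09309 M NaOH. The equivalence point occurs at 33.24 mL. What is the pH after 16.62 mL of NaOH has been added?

4.72

16.62 mL is exactly half the equivalence volume (33.24/2), i.e. the half-equivalence point.
There, n(HA) = n(A^-), so pH = pKa = -log(1.9 x 10^-5) = 4.72.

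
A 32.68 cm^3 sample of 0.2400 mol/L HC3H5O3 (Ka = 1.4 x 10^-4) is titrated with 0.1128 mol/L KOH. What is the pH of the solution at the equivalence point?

n(HC3H5O3) = 0.2400 x 0.03268 = 0.007843 mol; V(KOH) at equivalence = 0.007843/0.1128 = 0.06953 L.
At equivalence all the acid is converted to C3H5O3-; total volume = 0.03268 + 0.06953 = 0.1022 L, so [C3H5O3-] = 0.007843/0.1022 = 0.07673 M.
Kb = Kw/Ka = 1.0e-14 / 1.4 x 10^-4 = 7.14e-11.
[OH^-] = sqrt(Kb x [C3H5O3-]) = sqrt(7.14e-11 x 0.07673) = 2.34e-6 M.
pOH = 5.63, so pH = 14.00 - 5.63 = 8.37.

8.37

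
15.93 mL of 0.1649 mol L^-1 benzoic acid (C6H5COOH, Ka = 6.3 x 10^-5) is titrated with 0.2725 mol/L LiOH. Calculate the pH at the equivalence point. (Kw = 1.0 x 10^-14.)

n(C6H5COOH) = 0.1649 x 0.01593 = 0.002627 mol; V(LiOH) at equivalence = 0.002627/0.2725 = 0.009640 L.
At equivalence all the acid is converted to C6H5COO-; total volume = 0.01593 + 0.009640 = 0.02557 L, so [C6H5COO-] = 0.002627/0.02557 = 0.1027 M.
Kb = Kw/Ka = 1.0e-14 / 6.3 x 10^-5 = 1.59e-10.
[OH^-] = sqrt(Kb x [C6H5COO-]) = sqrt(1.59e-10 x 0.1027) = 4.04e-6 M.
pOH = 5.39, so pH = 14.00 - 5.39 = 8.61.

8.61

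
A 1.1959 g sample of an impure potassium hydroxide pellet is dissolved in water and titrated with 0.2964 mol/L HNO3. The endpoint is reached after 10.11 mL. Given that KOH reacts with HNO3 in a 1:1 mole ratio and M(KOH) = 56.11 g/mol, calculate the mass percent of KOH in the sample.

n(HNO3) = 0.2964 x 0.01011 = 0.002997 mol.
n(KOH) = 0.002997 / 1 = 0.002997 mol.
mass of KOH = 0.002997 x 56.11 = 0.1681 g.
% purity = 0.1681 / 1.1959 x 100 = 14.1%.

14.1%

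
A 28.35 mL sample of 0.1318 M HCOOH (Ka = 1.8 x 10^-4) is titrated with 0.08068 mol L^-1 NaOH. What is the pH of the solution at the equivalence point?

8.22

n(HCOOH) = 0.1318 x 0.02835 = 0.003737 mol; V(NaOH) at equivalence = 0.003737/0.08068 = 0.04631 L.
At equivalence all the acid is converted to HCOO-; total volume = 0.02835 + 0.04631 = 0.07466 L, so [HCOO-] = 0.003737/0.07466 = 0.05005 M.
Kb = Kw/Ka = 1.0e-14 / 1.8 x 10^-4 = 5.56e-11.
[OH^-] = sqrt(Kb x [HCOO-]) = sqrt(5.56e-11 x 0.05005) = 1.67e-6 M.
pOH = 5.78, so pH = 14.00 - 5.78 = 8.22.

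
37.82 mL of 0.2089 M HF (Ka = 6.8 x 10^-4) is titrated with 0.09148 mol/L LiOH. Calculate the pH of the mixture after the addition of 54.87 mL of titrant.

Initial n(HF) = 0.2089 x 0.03782 = 0.007901 mol.
n(LiOH) added = 0.09148 x 0.05487 = 0.005020 mol, converting that many moles of HF to F-.
Remaining n(HF) = 0.002881 mol; n(F-) = 0.005020 mol.
By Henderson-Hasselbalch, pH = pKa + log([A^-]/[HA]) = 3.17 + log(0.005020/0.002881) = 3.17 + (+0.24) = 3.41.

3.41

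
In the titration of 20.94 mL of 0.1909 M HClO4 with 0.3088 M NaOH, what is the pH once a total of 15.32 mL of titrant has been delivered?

n(acid) = 0.1909 x 0.02094 = 0.003997 mol; n(NaOH) added = 0.3088 x 0.01532 = 0.004731 mol.
Base is in excess by 0.004731 - 0.003997 = 0.0007334 mol in a total volume of 0.03626 L.
[OH^-] = 0.0007334/0.03626 = 0.02023 M, so pOH = 1.69 and pH = 14.00 - 1.69 = 12.31.

12.31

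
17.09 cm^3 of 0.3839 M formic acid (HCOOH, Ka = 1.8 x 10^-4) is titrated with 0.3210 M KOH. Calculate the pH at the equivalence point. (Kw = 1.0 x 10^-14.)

n(HCOOH) = 0.3839 x 0.01709 = 0.006561 mol; V(KOH) at equivalence = 0.006561/0.3210 = 0.02044 L.
At equivalence all the acid is converted to HCOO-; total volume = 0.01709 + 0.02044 = 0.03753 L, so [HCOO-] = 0.006561/0.03753 = 0.1748 M.
Kb = Kw/Ka = 1.0e-14 / 1.8 x 10^-4 = 5.56e-11.
[OH^-] = sqrt(Kb x [HCOO-]) = sqrt(5.56e-11 x 0.1748) = 3.12e-6 M.
pOH = 5.51, so pH = 14.00 - 5.51 = 8.49.

8.49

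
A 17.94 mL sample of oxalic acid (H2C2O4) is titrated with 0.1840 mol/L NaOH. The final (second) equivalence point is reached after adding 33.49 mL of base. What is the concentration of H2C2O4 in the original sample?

n(NaOH) = 0.1840 x 0.03349 = 0.006162 mol.
At the final (second) equivalence point, 2 mol OH^- react per mol H2C2O4, so n(H2C2O4) = 0.006162 / 2 = 0.003081 mol.
[H2C2O4] = 0.003081 / 0.01794 L = 0.172 M.

0.172 M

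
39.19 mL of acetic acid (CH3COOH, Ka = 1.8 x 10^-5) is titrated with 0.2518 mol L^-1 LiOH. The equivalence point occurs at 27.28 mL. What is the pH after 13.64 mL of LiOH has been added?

4.74

13.64 mL is exactly half the equivalence volume (27.28/2), i.e. the half-equivalence point.
There, n(HA) = n(A^-), so pH = pKa = -log(1.8 x 10^-5) = 4.74.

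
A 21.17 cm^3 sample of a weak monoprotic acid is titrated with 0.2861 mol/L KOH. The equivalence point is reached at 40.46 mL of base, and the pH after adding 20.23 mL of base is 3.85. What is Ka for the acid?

1.4 x 10^-4

20.23 mL is half of the equivalence volume, so this is the half-equivalence point where [HA] = [A^-].
At half-equivalence pH = pKa, so pKa = 3.85.
Ka = 10^(-3.85) = 1.4 x 10^-4.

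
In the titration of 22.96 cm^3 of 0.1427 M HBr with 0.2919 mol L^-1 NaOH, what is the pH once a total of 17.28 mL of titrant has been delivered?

n(acid) = 0.1427 x 0.02296 = 0.003276 mol; n(NaOH) added = 0.2919 x 0.01728 = 0.005044 mol.
Base is in excess by 0.005044 - 0.003276 = 0.001768 mol in a total volume of 0.04024 L.
[OH^-] = 0.001768/0.04024 = 0.04393 M, so pOH = 1.36 and pH = 14.00 - 1.36 = 12.64.

12.64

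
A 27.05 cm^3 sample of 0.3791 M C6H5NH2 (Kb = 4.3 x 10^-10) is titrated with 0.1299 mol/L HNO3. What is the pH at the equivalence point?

n(C6H5NH2) = 0.3791 x 0.02705 = 0.01025 mol; V(HNO3) at equivalence = 0.01025/0.1299 = 0.07894 L.
At equivalence the base is fully converted to C6H5NH3+; total volume = 0.1060 L, so [C6H5NH3+] = 0.01025/0.1060 = 0.09675 M.
Ka(C6H5NH3+) = Kw/Kb = 1.0e-14 / 4.3 x 10^-10 = 2.33e-5.
[H^+] = sqrt(Ka x [C6H5NH3+]) = sqrt(2.33e-5 x 0.09675) = 0.00150 M.
pH = -log(0.00150) = 2.82.

2.82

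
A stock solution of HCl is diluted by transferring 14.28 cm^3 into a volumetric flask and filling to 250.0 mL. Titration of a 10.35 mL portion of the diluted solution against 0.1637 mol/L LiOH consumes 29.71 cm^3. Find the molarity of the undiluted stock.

n(LiOH) = 0.1637 x 0.02971 = 0.004864 mol.
n(HCl) in the aliquot = 0.004864 mol.
[diluted HCl] = 0.004864 / 0.01035 = 0.4699 M.
Dilution factor = 250.0/14.28 = 17.51, so [stock] = 0.4699 x 17.51 = 8.23 M.

8.23 M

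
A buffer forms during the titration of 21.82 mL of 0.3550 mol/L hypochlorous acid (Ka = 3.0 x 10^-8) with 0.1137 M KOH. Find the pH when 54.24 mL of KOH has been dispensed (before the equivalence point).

Initial n(HClO) = 0.3550 x 0.02182 = 0.007746 mol.
n(KOH) added = 0.1137 x 0.05424 = 0.006167 mol, converting that many moles of HClO to ClO-.
Remaining n(HClO) = 0.001579 mol; n(ClO-) = 0.006167 mol.
By Henderson-Hasselbalch, pH = pKa + log([A^-]/[HA]) = 7.52 + log(0.006167/0.001579) = 7.52 + (+0.59) = 8.11.

8.11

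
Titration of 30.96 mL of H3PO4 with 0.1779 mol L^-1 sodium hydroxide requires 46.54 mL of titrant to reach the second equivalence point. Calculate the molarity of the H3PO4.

n(NaOH) = 0.1779 x 0.04654 = 0.008279 mol.
At the second equivalence point, 2 mol OH^- react per mol H3PO4, so n(H3PO4) = 0.008279 / 2 = 0.004140 mol.
[H3PO4] = 0.004140 / 0.03096 L = 0.134 M.

0.134 M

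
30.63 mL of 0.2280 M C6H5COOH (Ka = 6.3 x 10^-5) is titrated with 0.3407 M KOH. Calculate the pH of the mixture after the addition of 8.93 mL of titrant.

Initial n(C6H5COOH) = 0.2280 x 0.03063 = 0.006984 mol.
n(KOH) added = 0.3407 x 0.008930 = 0.003042 mol, converting that many moles of C6H5COOH to C6H5COO-.
Remaining n(C6H5COOH) = 0.003941 mol; n(C6H5COO-) = 0.003042 mol.
By Henderson-Hasselbalch, pH = pKa + log([A^-]/[HA]) = 4.20 + log(0.003042/0.003941) = 4.20 + (-0.11) = 4.09.

4.09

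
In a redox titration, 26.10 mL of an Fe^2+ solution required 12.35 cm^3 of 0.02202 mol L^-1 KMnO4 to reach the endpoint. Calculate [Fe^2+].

n(KMnO4) = 0.02202 x 0.01235 = 0.0002719 mol.
From the balanced equation, 1 mol KMnO4 reacts with 5 mol Fe^2+, so n(Fe^2+) = 0.0002719 x 5/1 = 0.001360 mol.
[Fe^2+] = 0.001360 / 0.02610 L = 0.0521 M.

0.0521 M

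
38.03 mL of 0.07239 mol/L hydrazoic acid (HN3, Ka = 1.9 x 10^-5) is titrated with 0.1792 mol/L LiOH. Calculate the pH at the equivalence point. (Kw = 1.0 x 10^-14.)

8.72

n(HN3) = 0.07239 x 0.03803 = 0.002753 mol; V(LiOH) at equivalence = 0.002753/0.1792 = 0.01536 L.
At equivalence all the acid is converted to N3-; total volume = 0.03803 + 0.01536 = 0.05339 L, so [N3-] = 0.002753/0.05339 = 0.05156 M.
Kb = Kw/Ka = 1.0e-14 / 1.9 x 10^-5 = 5.26e-10.
[OH^-] = sqrt(Kb x [N3-]) = sqrt(5.26e-10 x 0.05156) = 5.21e-6 M.
pOH = 5.28, so pH = 14.00 - 5.28 = 8.72.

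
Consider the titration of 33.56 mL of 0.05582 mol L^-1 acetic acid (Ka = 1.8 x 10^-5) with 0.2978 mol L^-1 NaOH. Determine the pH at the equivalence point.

8.71

n(CH3COOH) = 0.05582 x 0.03356 = 0.001873 mol; V(NaOH) at equivalence = 0.001873/0.2978 = 0.006291 L.
At equivalence all the acid is converted to CH3COO-; total volume = 0.03356 + 0.006291 = 0.03985 L, so [CH3COO-] = 0.001873/0.03985 = 0.04701 M.
Kb = Kw/Ka = 1.0e-14 / 1.8 x 10^-5 = 5.56e-10.
[OH^-] = sqrt(Kb x [CH3COO-]) = sqrt(5.56e-10 x 0.04701) = 5.11e-6 M.
pOH = 5.29, so pH = 14.00 - 5.29 = 8.71.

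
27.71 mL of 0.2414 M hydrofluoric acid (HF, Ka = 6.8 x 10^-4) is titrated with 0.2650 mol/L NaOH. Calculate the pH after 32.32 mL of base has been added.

12.49

n(acid) = 0.2414 x 0.02771 = 0.006689 mol; n(NaOH) added = 0.2650 x 0.03232 = 0.008565 mol.
Base is in excess by 0.008565 - 0.006689 = 0.001876 mol in a total volume of 0.06003 L.
[OH^-] = 0.001876/0.06003 = 0.03124 M, so pOH = 1.51 and pH = 14.00 - 1.51 = 12.49.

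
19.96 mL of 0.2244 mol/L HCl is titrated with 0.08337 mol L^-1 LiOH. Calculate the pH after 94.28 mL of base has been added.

n(acid) = 0.2244 x 0.01996 = 0.004479 mol; n(LiOH) added = 0.08337 x 0.09428 = 0.007860 mol.
Base is in excess by 0.007860 - 0.004479 = 0.003381 mol in a total volume of 0.1142 L.
[OH^-] = 0.003381/0.1142 = 0.02960 M, so pOH = 1.53 and pH = 14.00 - 1.53 = 12.47.

12.47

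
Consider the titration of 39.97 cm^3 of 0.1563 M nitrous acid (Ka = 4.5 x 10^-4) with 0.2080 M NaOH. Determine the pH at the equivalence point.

8.15

n(HNO2) = 0.1563 x 0.03997 = 0.006247 mol; V(NaOH) at equivalence = 0.006247/0.2080 = 0.03004 L.
At equivalence all the acid is converted to NO2-; total volume = 0.03997 + 0.03004 = 0.07001 L, so [NO2-] = 0.006247/0.07001 = 0.08924 M.
Kb = Kw/Ka = 1.0e-14 / 4.5 x 10^-4 = 2.22e-11.
[OH^-] = sqrt(Kb x [NO2-]) = sqrt(2.22e-11 x 0.08924) = 1.41e-6 M.
pOH = 5.85, so pH = 14.00 - 5.85 = 8.15.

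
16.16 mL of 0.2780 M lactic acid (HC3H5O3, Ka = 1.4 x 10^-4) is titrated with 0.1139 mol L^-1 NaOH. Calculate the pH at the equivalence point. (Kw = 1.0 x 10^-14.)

8.38

n(HC3H5O3) = 0.2780 x 0.01616 = 0.004492 mol; V(NaOH) at equivalence = 0.004492/0.1139 = 0.03944 L.
At equivalence all the acid is converted to C3H5O3-; total volume = 0.01616 + 0.03944 = 0.05560 L, so [C3H5O3-] = 0.004492/0.05560 = 0.08080 M.
Kb = Kw/Ka = 1.0e-14 / 1.4 x 10^-4 = 7.14e-11.
[OH^-] = sqrt(Kb x [C3H5O3-]) = sqrt(7.14e-11 x 0.08080) = 2.40e-6 M.
pOH = 5.62, so pH = 14.00 - 5.62 = 8.38.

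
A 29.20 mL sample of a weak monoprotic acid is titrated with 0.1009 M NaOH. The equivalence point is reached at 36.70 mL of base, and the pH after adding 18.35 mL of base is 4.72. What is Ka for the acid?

18.35 mL is half of the equivalence volume, so this is the half-equivalence point where [HA] = [A^-].
At half-equivalence pH = pKa, so pKa = 4.72.
Ka = 10^(-4.72) = 1.9 x 10^-5.

1.9 x 10^-5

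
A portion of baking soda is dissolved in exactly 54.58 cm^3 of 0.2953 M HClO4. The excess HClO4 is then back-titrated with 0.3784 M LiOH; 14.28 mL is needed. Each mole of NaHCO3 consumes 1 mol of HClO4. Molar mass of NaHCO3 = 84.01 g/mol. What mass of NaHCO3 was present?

Total n(HClO4) added = 0.2953 x 0.05458 = 0.01612 mol.
n(LiOH) used = 0.3784 x 0.01428 = 0.005404 mol, which equals the excess n(HClO4).
So n(HClO4) consumed by the sample = 0.01612 - 0.005404 = 0.01071 mol.
n(NaHCO3) = 0.01071 / 1 = 0.01071 mol.
mass = 0.01071 mol x 84.01 g/mol = 0.900 g.

0.900 g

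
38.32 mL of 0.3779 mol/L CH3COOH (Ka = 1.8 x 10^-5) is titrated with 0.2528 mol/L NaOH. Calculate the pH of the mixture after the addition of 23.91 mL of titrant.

4.60

Initial n(CH3COOH) = 0.3779 x 0.03832 = 0.01448 mol.
n(NaOH) added = 0.2528 x 0.02391 = 0.006044 mol, converting that many moles of CH3COOH to CH3COO-.
Remaining n(CH3COOH) = 0.008437 mol; n(CH3COO-) = 0.006044 mol.
By Henderson-Hasselbalch, pH = pKa + log([A^-]/[HA]) = 4.74 + log(0.006044/0.008437) = 4.74 + (-0.14) = 4.60.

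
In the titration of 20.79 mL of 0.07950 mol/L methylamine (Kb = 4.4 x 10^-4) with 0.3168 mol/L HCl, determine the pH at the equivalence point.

n(CH3NH2) = 0.07950 x 0.02079 = 0.001653 mol; V(HCl) at equivalence = 0.001653/0.3168 = 0.005217 L.
At equivalence the base is fully converted to CH3NH3+; total volume = 0.02601 L, so [CH3NH3+] = 0.001653/0.02601 = 0.06355 M.
Ka(CH3NH3+) = Kw/Kb = 1.0e-14 / 4.4 x 10^-4 = 2.27e-11.
[H^+] = sqrt(Ka x [CH3NH3+]) = sqrt(2.27e-11 x 0.06355) = 1.20e-6 M.
pH = -log(1.20e-6) = 5.92.

5.92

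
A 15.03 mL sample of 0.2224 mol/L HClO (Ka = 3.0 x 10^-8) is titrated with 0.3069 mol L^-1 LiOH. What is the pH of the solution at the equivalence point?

10.32

n(HClO) = 0.2224 x 0.01503 = 0.003343 mol; V(LiOH) at equivalence = 0.003343/0.3069 = 0.01089 L.
At equivalence all the acid is converted to ClO-; total volume = 0.01503 + 0.01089 = 0.02592 L, so [ClO-] = 0.003343/0.02592 = 0.1290 M.
Kb = Kw/Ka = 1.0e-14 / 3.0 x 10^-8 = 3.33e-7.
[OH^-] = sqrt(Kb x [ClO-]) = sqrt(3.33e-7 x 0.1290) = 0.000207 M.
pOH = 3.68, so pH = 14.00 - 3.68 = 10.32.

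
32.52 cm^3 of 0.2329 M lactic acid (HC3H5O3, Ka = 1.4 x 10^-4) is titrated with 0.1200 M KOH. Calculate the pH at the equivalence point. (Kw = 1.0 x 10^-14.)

n(HC3H5O3) = 0.2329 x 0.03252 = 0.007574 mol; V(KOH) at equivalence = 0.007574/0.1200 = 0.06312 L.
At equivalence all the acid is converted to C3H5O3-; total volume = 0.03252 + 0.06312 = 0.09564 L, so [C3H5O3-] = 0.007574/0.09564 = 0.07920 M.
Kb = Kw/Ka = 1.0e-14 / 1.4 x 10^-4 = 7.14e-11.
[OH^-] = sqrt(Kb x [C3H5O3-]) = sqrt(7.14e-11 x 0.07920) = 2.38e-6 M.
pOH = 5.62, so pH = 14.00 - 5.62 = 8.38.

8.38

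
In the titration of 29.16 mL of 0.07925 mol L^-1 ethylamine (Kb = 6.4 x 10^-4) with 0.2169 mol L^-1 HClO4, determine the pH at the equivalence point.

n(C2H5NH2) = 0.07925 x 0.02916 = 0.002311 mol; V(HClO4) at equivalence = 0.002311/0.2169 = 0.01065 L.
At equivalence the base is fully converted to C2H5NH3+; total volume = 0.03981 L, so [C2H5NH3+] = 0.002311/0.03981 = 0.05804 M.
Ka(C2H5NH3+) = Kw/Kb = 1.0e-14 / 6.4 x 10^-4 = 1.56e-11.
[H^+] = sqrt(Ka x [C2H5NH3+]) = sqrt(1.56e-11 x 0.05804) = 9.52e-7 M.
pH = -log(9.52e-7) = 6.02.

6.02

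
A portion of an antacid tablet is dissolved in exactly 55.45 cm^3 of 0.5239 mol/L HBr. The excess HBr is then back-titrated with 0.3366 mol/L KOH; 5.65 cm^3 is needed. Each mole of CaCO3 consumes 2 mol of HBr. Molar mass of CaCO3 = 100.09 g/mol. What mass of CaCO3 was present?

1.36 g

Total n(HBr) added = 0.5239 x 0.05545 = 0.02905 mol.
n(KOH) used = 0.3366 x 0.005650 = 0.001902 mol, which equals the excess n(HBr).
So n(HBr) consumed by the sample = 0.02905 - 0.001902 = 0.02715 mol.
n(CaCO3) = 0.02715 / 2 = 0.01357 mol.
mass = 0.01357 mol x 100.09 g/mol = 1.36 g.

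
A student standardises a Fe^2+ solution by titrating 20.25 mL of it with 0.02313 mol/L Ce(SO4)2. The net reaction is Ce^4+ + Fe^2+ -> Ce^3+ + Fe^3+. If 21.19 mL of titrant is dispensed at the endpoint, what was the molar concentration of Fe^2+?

n(Ce(SO4)2) = 0.02313 x 0.02119 = 0.0004901 mol.
From the balanced equation, 1 mol Ce(SO4)2 reacts with 1 mol Fe^2+, so n(Fe^2+) = 0.0004901 x 1/1 = 0.0004901 mol.
[Fe^2+] = 0.0004901 / 0.02025 L = 0.0242 M.

0.0242 M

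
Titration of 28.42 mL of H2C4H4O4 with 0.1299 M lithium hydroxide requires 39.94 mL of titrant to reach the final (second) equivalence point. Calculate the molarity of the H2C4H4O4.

0.0913 M

n(LiOH) = 0.1299 x 0.03994 = 0.005188 mol.
At the final (second) equivalence point, 2 mol OH^- react per mol H2C4H4O4, so n(H2C4H4O4) = 0.005188 / 2 = 0.002594 mol.
[H2C4H4O4] = 0.002594 / 0.02842 L = 0.0913 M.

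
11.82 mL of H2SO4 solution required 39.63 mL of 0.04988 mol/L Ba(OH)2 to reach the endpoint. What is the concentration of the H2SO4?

n(Ba(OH)2) delivered = 0.04988 x 0.03963 = 0.001977 mol.
For a 1:1 reaction, n(H2SO4) = 0.001977 mol.
[H2SO4] = 0.001977 mol / 0.01182 L = 0.167 M.

0.167 M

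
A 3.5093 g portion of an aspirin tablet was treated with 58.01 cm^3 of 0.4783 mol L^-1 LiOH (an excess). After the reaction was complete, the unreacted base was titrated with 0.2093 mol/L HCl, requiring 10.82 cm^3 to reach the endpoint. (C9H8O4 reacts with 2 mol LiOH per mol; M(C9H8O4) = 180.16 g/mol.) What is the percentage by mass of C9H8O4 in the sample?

65.4%

Total n(LiOH) added = 0.4783 x 0.05801 = 0.02775 mol.
n(HCl) used = 0.2093 x 0.01082 = 0.002265 mol, which equals the excess n(LiOH).
So n(LiOH) consumed by the sample = 0.02775 - 0.002265 = 0.02548 mol.
n(C9H8O4) = 0.02548 / 2 = 0.01274 mol.
mass C9H8O4 = 0.01274 x 180.16 = 2.295 g, so %C9H8O4 = 2.295/3.5093 x 100 = 65.4%.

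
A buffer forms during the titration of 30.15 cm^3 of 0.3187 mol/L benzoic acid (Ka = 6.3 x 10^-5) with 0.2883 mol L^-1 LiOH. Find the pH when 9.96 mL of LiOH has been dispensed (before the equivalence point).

Initial n(C6H5COOH) = 0.3187 x 0.03015 = 0.009609 mol.
n(LiOH) added = 0.2883 x 0.009960 = 0.002871 mol, converting that many moles of C6H5COOH to C6H5COO-.
Remaining n(C6H5COOH) = 0.006737 mol; n(C6H5COO-) = 0.002871 mol.
By Henderson-Hasselbalch, pH = pKa + log([A^-]/[HA]) = 4.20 + log(0.002871/0.006737) = 4.20 + (-0.37) = 3.83.

3.83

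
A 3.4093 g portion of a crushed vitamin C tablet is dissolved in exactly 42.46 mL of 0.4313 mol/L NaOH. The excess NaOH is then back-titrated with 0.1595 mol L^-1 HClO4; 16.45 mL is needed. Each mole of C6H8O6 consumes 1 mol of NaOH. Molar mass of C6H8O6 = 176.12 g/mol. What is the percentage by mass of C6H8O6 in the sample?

81.0%

Total n(NaOH) added = 0.4313 x 0.04246 = 0.01831 mol.
n(HClO4) used = 0.1595 x 0.01645 = 0.002624 mol, which equals the excess n(NaOH).
So n(NaOH) consumed by the sample = 0.01831 - 0.002624 = 0.01569 mol.
n(C6H8O6) = 0.01569 / 1 = 0.01569 mol.
mass C6H8O6 = 0.01569 x 176.12 = 2.763 g, so %C6H8O6 = 2.763/3.4093 x 100 = 81.0%.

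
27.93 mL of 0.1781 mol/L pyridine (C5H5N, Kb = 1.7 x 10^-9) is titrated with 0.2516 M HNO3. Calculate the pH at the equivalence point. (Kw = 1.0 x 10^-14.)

3.11

n(C5H5N) = 0.1781 x 0.02793 = 0.004974 mol; V(HNO3) at equivalence = 0.004974/0.2516 = 0.01977 L.
At equivalence the base is fully converted to C5H5NH+; total volume = 0.04770 L, so [C5H5NH+] = 0.004974/0.04770 = 0.1043 M.
Ka(C5H5NH+) = Kw/Kb = 1.0e-14 / 1.7 x 10^-9 = 5.88e-6.
[H^+] = sqrt(Ka x [C5H5NH+]) = sqrt(5.88e-6 x 0.1043) = 0.000783 M.
pH = -log(0.000783) = 3.11.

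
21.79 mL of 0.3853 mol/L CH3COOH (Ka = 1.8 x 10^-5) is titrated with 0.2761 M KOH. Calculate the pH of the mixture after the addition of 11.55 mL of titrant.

Initial n(CH3COOH) = 0.3853 x 0.02179 = 0.008396 mol.
n(KOH) added = 0.2761 x 0.01155 = 0.003189 mol, converting that many moles of CH3COOH to CH3COO-.
Remaining n(CH3COOH) = 0.005207 mol; n(CH3COO-) = 0.003189 mol.
By Henderson-Hasselbalch, pH = pKa + log([A^-]/[HA]) = 4.74 + log(0.003189/0.005207) = 4.74 + (-0.21) = 4.53.

4.53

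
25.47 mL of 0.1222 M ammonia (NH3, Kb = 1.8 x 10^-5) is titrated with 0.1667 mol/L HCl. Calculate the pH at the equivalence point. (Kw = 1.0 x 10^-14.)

5.20

n(NH3) = 0.1222 x 0.02547 = 0.003112 mol; V(HCl) at equivalence = 0.003112/0.1667 = 0.01867 L.
At equivalence the base is fully converted to NH4+; total volume = 0.04414 L, so [NH4+] = 0.003112/0.04414 = 0.07051 M.
Ka(NH4+) = Kw/Kb = 1.0e-14 / 1.8 x 10^-5 = 5.56e-10.
[H^+] = sqrt(Ka x [NH4+]) = sqrt(5.56e-10 x 0.07051) = 6.26e-6 M.
pH = -log(6.26e-6) = 5.20.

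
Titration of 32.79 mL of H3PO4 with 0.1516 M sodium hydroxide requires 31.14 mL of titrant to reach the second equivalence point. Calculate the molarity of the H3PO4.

n(NaOH) = 0.1516 x 0.03114 = 0.004721 mol.
At the second equivalence point, 2 mol OH^- react per mol H3PO4, so n(H3PO4) = 0.004721 / 2 = 0.002360 mol.
[H3PO4] = 0.002360 / 0.03279 L = 0.0720 M.

0.0720 M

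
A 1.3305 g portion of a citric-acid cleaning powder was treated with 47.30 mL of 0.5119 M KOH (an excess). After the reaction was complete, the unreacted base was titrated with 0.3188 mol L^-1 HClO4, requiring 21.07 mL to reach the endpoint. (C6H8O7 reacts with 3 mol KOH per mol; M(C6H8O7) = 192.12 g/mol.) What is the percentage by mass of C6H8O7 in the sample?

Total n(KOH) added = 0.5119 x 0.04730 = 0.02421 mol.
n(HClO4) used = 0.3188 x 0.02107 = 0.006717 mol, which equals the excess n(KOH).
So n(KOH) consumed by the sample = 0.02421 - 0.006717 = 0.01750 mol.
n(C6H8O7) = 0.01750 / 3 = 0.005832 mol.
mass C6H8O7 = 0.005832 x 192.12 = 1.120 g, so %C6H8O7 = 1.120/1.3305 x 100 = 84.2%.

84.2%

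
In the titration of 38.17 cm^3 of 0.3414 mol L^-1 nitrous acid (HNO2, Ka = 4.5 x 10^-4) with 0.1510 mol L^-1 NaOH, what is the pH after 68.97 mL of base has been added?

3.95

Initial n(HNO2) = 0.3414 x 0.03817 = 0.01303 mol.
n(NaOH) added = 0.1510 x 0.06897 = 0.01041 mol, converting that many moles of HNO2 to NO2-.
Remaining n(HNO2) = 0.002617 mol; n(NO2-) = 0.01041 mol.
By Henderson-Hasselbalch, pH = pKa + log([A^-]/[HA]) = 3.35 + log(0.01041/0.002617) = 3.35 + (+0.60) = 3.95.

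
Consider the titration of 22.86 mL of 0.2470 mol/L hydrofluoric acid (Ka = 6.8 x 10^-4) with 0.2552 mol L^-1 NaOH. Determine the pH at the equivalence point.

8.13

n(HF) = 0.2470 x 0.02286 = 0.005646 mol; V(NaOH) at equivalence = 0.005646/0.2552 = 0.02213 L.
At equivalence all the acid is converted to F-; total volume = 0.02286 + 0.02213 = 0.04499 L, so [F-] = 0.005646/0.04499 = 0.1255 M.
Kb = Kw/Ka = 1.0e-14 / 6.8 x 10^-4 = 1.47e-11.
[OH^-] = sqrt(Kb x [F-]) = sqrt(1.47e-11 x 0.1255) = 1.36e-6 M.
pOH = 5.87, so pH = 14.00 - 5.87 = 8.13.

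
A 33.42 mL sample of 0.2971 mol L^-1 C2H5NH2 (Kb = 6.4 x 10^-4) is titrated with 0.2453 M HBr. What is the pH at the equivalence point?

5.84

n(C2H5NH2) = 0.2971 x 0.03342 = 0.009929 mol; V(HBr) at equivalence = 0.009929/0.2453 = 0.04048 L.
At equivalence the base is fully converted to C2H5NH3+; total volume = 0.07390 L, so [C2H5NH3+] = 0.009929/0.07390 = 0.1344 M.
Ka(C2H5NH3+) = Kw/Kb = 1.0e-14 / 6.4 x 10^-4 = 1.56e-11.
[H^+] = sqrt(Ka x [C2H5NH3+]) = sqrt(1.56e-11 x 0.1344) = 1.45e-6 M.
pH = -log(1.45e-6) = 5.84.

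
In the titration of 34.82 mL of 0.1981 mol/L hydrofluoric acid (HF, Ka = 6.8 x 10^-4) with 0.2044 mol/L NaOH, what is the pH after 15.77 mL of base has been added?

3.11

Initial n(HF) = 0.1981 x 0.03482 = 0.006898 mol.
n(NaOH) added = 0.2044 x 0.01577 = 0.003223 mol, converting that many moles of HF to F-.
Remaining n(HF) = 0.003674 mol; n(F-) = 0.003223 mol.
By Henderson-Hasselbalch, pH = pKa + log([A^-]/[HA]) = 3.17 + log(0.003223/0.003674) = 3.17 + (-0.06) = 3.11.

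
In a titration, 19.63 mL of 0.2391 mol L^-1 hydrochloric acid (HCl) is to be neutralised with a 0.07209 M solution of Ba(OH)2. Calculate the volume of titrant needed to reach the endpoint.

n(HCl) = 0.2391 mol/L x 0.01963 L = 0.004694 mol.
The neutralisation is 2 HCl : 1 Ba(OH)2, so n(Ba(OH)2) = 0.004694 x 1/2 = 0.002347 mol.
V(Ba(OH)2) = 0.002347 / 0.07209 = 0.03255 L = 32.6 mL.

32.6 mL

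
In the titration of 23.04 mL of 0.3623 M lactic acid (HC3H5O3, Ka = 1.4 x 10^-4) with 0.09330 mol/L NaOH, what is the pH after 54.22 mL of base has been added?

Initial n(HC3H5O3) = 0.3623 x 0.02304 = 0.008347 mol.
n(NaOH) added = 0.09330 x 0.05422 = 0.005059 mol, converting that many moles of HC3H5O3 to C3H5O3-.
Remaining n(HC3H5O3) = 0.003289 mol; n(C3H5O3-) = 0.005059 mol.
By Henderson-Hasselbalch, pH = pKa + log([A^-]/[HA]) = 3.85 + log(0.005059/0.003289) = 3.85 + (+0.19) = 4.04.

4.04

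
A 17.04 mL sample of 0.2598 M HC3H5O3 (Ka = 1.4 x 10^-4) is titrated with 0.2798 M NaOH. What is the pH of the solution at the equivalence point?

8.49

n(HC3H5O3) = 0.2598 x 0.01704 = 0.004427 mol; V(NaOH) at equivalence = 0.004427/0.2798 = 0.01582 L.
At equivalence all the acid is converted to C3H5O3-; total volume = 0.01704 + 0.01582 = 0.03286 L, so [C3H5O3-] = 0.004427/0.03286 = 0.1347 M.
Kb = Kw/Ka = 1.0e-14 / 1.4 x 10^-4 = 7.14e-11.
[OH^-] = sqrt(Kb x [C3H5O3-]) = sqrt(7.14e-11 x 0.1347) = 3.10e-6 M.
pOH = 5.51, so pH = 14.00 - 5.51 = 8.49.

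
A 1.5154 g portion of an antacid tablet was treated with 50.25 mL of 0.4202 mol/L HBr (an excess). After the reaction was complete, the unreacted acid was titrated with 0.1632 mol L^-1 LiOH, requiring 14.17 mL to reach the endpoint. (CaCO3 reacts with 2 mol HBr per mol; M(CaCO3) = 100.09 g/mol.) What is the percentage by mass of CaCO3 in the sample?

Total n(HBr) added = 0.4202 x 0.05025 = 0.02112 mol.
n(LiOH) used = 0.1632 x 0.01417 = 0.002313 mol, which equals the excess n(HBr).
So n(HBr) consumed by the sample = 0.02112 - 0.002313 = 0.01880 mol.
n(CaCO3) = 0.01880 / 2 = 0.009401 mol.
mass CaCO3 = 0.009401 x 100.09 = 0.9410 g, so %CaCO3 = 0.9410/1.5154 x 100 = 62.1%.

62.1%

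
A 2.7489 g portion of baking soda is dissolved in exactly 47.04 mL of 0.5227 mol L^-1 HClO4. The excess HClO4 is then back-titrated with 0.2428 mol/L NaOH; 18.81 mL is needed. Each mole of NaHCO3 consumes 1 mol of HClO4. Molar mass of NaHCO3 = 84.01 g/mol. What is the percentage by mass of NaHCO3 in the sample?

Total n(HClO4) added = 0.5227 x 0.04704 = 0.02459 mol.
n(NaOH) used = 0.2428 x 0.01881 = 0.004567 mol, which equals the excess n(HClO4).
So n(HClO4) consumed by the sample = 0.02459 - 0.004567 = 0.02002 mol.
n(NaHCO3) = 0.02002 / 1 = 0.02002 mol.
mass NaHCO3 = 0.02002 x 84.01 = 1.682 g, so %NaHCO3 = 1.682/2.7489 x 100 = 61.2%.

61.2%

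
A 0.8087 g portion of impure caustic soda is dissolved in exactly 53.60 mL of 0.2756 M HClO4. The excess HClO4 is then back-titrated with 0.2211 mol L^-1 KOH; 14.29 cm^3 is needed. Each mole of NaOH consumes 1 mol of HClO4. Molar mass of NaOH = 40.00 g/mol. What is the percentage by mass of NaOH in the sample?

Total n(HClO4) added = 0.2756 x 0.05360 = 0.01477 mol.
n(KOH) used = 0.2211 x 0.01429 = 0.003160 mol, which equals the excess n(HClO4).
So n(HClO4) consumed by the sample = 0.01477 - 0.003160 = 0.01161 mol.
n(NaOH) = 0.01161 / 1 = 0.01161 mol.
mass NaOH = 0.01161 x 40.00 = 0.4645 g, so %NaOH = 0.4645/0.8087 x 100 = 57.4%.

57.4%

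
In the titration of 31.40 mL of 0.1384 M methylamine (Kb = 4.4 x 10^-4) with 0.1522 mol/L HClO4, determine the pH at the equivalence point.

5.89

n(CH3NH2) = 0.1384 x 0.03140 = 0.004346 mol; V(HClO4) at equivalence = 0.004346/0.1522 = 0.02855 L.
At equivalence the base is fully converted to CH3NH3+; total volume = 0.05995 L, so [CH3NH3+] = 0.004346/0.05995 = 0.07249 M.
Ka(CH3NH3+) = Kw/Kb = 1.0e-14 / 4.4 x 10^-4 = 2.27e-11.
[H^+] = sqrt(Ka x [CH3NH3+]) = sqrt(2.27e-11 x 0.07249) = 1.28e-6 M.
pH = -log(1.28e-6) = 5.89.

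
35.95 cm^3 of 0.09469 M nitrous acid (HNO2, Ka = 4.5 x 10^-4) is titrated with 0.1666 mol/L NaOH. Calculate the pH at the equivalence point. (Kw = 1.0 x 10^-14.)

n(HNO2) = 0.09469 x 0.03595 = 0.003404 mol; V(NaOH) at equivalence = 0.003404/0.1666 = 0.02043 L.
At equivalence all the acid is converted to NO2-; total volume = 0.03595 + 0.02043 = 0.05638 L, so [NO2-] = 0.003404/0.05638 = 0.06037 M.
Kb = Kw/Ka = 1.0e-14 / 4.5 x 10^-4 = 2.22e-11.
[OH^-] = sqrt(Kb x [NO2-]) = sqrt(2.22e-11 x 0.06037) = 1.16e-6 M.
pOH = 5.94, so pH = 14.00 - 5.94 = 8.06.

8.06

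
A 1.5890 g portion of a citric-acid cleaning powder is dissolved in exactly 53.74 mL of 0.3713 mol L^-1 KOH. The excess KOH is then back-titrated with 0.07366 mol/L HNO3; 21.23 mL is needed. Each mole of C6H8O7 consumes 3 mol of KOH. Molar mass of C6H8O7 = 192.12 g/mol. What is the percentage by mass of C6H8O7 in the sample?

74.1%

Total n(KOH) added = 0.3713 x 0.05374 = 0.01995 mol.
n(HNO3) used = 0.07366 x 0.02123 = 0.001564 mol, which equals the excess n(KOH).
So n(KOH) consumed by the sample = 0.01995 - 0.001564 = 0.01839 mol.
n(C6H8O7) = 0.01839 / 3 = 0.006130 mol.
mass C6H8O7 = 0.006130 x 192.12 = 1.178 g, so %C6H8O7 = 1.178/1.5890 x 100 = 74.1%.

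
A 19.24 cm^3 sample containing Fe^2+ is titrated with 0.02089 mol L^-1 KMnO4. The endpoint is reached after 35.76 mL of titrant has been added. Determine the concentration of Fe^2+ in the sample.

0.194 M

n(KMnO4) = 0.02089 x 0.03576 = 0.0007470 mol.
From the balanced equation, 1 mol KMnO4 reacts with 5 mol Fe^2+, so n(Fe^2+) = 0.0007470 x 5/1 = 0.003735 mol.
[Fe^2+] = 0.003735 / 0.01924 L = 0.194 M.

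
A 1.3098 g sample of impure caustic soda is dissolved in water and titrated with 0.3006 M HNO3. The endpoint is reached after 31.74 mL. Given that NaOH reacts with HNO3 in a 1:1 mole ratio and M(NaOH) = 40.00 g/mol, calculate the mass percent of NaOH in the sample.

n(HNO3) = 0.3006 x 0.03174 = 0.009541 mol.
n(NaOH) = 0.009541 / 1 = 0.009541 mol.
mass of NaOH = 0.009541 x 40.00 = 0.3816 g.
% purity = 0.3816 / 1.3098 x 100 = 29.1%.

29.1%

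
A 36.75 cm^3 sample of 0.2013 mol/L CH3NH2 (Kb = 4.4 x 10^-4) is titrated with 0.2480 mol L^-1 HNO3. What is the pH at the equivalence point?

n(CH3NH2) = 0.2013 x 0.03675 = 0.007398 mol; V(HNO3) at equivalence = 0.007398/0.2480 = 0.02983 L.
At equivalence the base is fully converted to CH3NH3+; total volume = 0.06658 L, so [CH3NH3+] = 0.007398/0.06658 = 0.1111 M.
Ka(CH3NH3+) = Kw/Kb = 1.0e-14 / 4.4 x 10^-4 = 2.27e-11.
[H^+] = sqrt(Ka x [CH3NH3+]) = sqrt(2.27e-11 x 0.1111) = 1.59e-6 M.
pH = -log(1.59e-6) = 5.80.

5.80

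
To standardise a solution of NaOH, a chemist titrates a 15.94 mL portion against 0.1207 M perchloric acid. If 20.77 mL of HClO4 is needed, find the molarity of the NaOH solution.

n(HClO4) delivered = 0.1207 x 0.02077 = 0.002507 mol.
For a 1:1 reaction, n(NaOH) = 0.002507 mol.
[NaOH] = 0.002507 mol / 0.01594 L = 0.157 M.

0.157 M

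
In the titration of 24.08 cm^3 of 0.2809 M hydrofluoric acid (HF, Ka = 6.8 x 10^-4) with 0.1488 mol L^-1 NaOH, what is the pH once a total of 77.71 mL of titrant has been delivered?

n(acid) = 0.2809 x 0.02408 = 0.006764 mol; n(NaOH) added = 0.1488 x 0.07771 = 0.01156 mol.
Base is in excess by 0.01156 - 0.006764 = 0.004799 mol in a total volume of 0.1018 L.
[OH^-] = 0.004799/0.1018 = 0.04715 M, so pOH = 1.33 and pH = 14.00 - 1.33 = 12.67.

12.67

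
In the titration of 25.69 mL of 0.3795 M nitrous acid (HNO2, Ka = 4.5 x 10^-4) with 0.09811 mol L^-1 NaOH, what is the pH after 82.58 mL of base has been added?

Initial n(HNO2) = 0.3795 x 0.02569 = 0.009749 mol.
n(NaOH) added = 0.09811 x 0.08258 = 0.008102 mol, converting that many moles of HNO2 to NO2-.
Remaining n(HNO2) = 0.001647 mol; n(NO2-) = 0.008102 mol.
By Henderson-Hasselbalch, pH = pKa + log([A^-]/[HA]) = 3.35 + log(0.008102/0.001647) = 3.35 + (+0.69) = 4.04.

4.04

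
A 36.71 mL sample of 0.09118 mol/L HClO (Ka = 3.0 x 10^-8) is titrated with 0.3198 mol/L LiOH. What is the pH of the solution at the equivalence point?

10.19

n(HClO) = 0.09118 x 0.03671 = 0.003347 mol; V(LiOH) at equivalence = 0.003347/0.3198 = 0.01047 L.
At equivalence all the acid is converted to ClO-; total volume = 0.03671 + 0.01047 = 0.04718 L, so [ClO-] = 0.003347/0.04718 = 0.07095 M.
Kb = Kw/Ka = 1.0e-14 / 3.0 x 10^-8 = 3.33e-7.
[OH^-] = sqrt(Kb x [ClO-]) = sqrt(3.33e-7 x 0.07095) = 0.000154 M.
pOH = 3.81, so pH = 14.00 - 3.81 = 10.19.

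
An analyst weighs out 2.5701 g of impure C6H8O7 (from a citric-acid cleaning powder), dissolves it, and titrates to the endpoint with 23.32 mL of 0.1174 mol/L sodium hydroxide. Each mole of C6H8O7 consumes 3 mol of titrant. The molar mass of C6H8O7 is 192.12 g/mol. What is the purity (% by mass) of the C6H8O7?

n(NaOH) = 0.1174 x 0.02332 = 0.002738 mol.
n(C6H8O7) = 0.002738 / 3 = 0.0009126 mol.
mass of C6H8O7 = 0.0009126 x 192.12 = 0.1753 g.
% purity = 0.1753 / 2.5701 x 100 = 6.82%.

6.82%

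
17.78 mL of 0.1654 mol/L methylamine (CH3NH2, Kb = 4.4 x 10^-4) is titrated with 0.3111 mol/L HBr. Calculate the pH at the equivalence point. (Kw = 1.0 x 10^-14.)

5.81

n(CH3NH2) = 0.1654 x 0.01778 = 0.002941 mol; V(HBr) at equivalence = 0.002941/0.3111 = 0.009453 L.
At equivalence the base is fully converted to CH3NH3+; total volume = 0.02723 L, so [CH3NH3+] = 0.002941/0.02723 = 0.1080 M.
Ka(CH3NH3+) = Kw/Kb = 1.0e-14 / 4.4 x 10^-4 = 2.27e-11.
[H^+] = sqrt(Ka x [CH3NH3+]) = sqrt(2.27e-11 x 0.1080) = 1.57e-6 M.
pH = -log(1.57e-6) = 5.81.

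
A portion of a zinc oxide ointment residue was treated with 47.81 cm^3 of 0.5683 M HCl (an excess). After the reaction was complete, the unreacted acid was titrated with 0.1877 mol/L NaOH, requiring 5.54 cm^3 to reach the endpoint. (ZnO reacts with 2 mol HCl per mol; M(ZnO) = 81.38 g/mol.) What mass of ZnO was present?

1.06 g

Total n(HCl) added = 0.5683 x 0.04781 = 0.02717 mol.
n(NaOH) used = 0.1877 x 0.005540 = 0.001040 mol, which equals the excess n(HCl).
So n(HCl) consumed by the sample = 0.02717 - 0.001040 = 0.02613 mol.
n(ZnO) = 0.02613 / 2 = 0.01307 mol.
mass = 0.01307 mol x 81.38 g/mol = 1.06 g.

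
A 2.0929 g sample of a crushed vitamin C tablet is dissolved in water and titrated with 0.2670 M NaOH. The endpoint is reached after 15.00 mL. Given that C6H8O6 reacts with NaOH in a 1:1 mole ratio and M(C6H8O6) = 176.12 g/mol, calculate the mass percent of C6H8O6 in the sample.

33.7%

n(NaOH) = 0.2670 x 0.01500 = 0.004005 mol.
n(C6H8O6) = 0.004005 / 1 = 0.004005 mol.
mass of C6H8O6 = 0.004005 x 176.12 = 0.7054 g.
% purity = 0.7054 / 2.0929 x 100 = 33.7%.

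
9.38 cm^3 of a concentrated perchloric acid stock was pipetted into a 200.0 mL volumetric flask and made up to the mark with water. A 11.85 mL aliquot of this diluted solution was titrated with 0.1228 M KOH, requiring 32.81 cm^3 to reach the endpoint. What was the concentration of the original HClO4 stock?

n(KOH) = 0.1228 x 0.03281 = 0.004029 mol.
n(HClO4) in the aliquot = 0.004029 mol.
[diluted HClO4] = 0.004029 / 0.01185 = 0.3400 M.
Dilution factor = 200.0/9.380 = 21.32, so [stock] = 0.3400 x 21.32 = 7.25 M.

7.25 M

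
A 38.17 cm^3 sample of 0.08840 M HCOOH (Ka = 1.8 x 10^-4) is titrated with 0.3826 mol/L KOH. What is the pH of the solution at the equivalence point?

8.30

n(HCOOH) = 0.08840 x 0.03817 = 0.003374 mol; V(KOH) at equivalence = 0.003374/0.3826 = 0.008819 L.
At equivalence all the acid is converted to HCOO-; total volume = 0.03817 + 0.008819 = 0.04699 L, so [HCOO-] = 0.003374/0.04699 = 0.07181 M.
Kb = Kw/Ka = 1.0e-14 / 1.8 x 10^-4 = 5.56e-11.
[OH^-] = sqrt(Kb x [HCOO-]) = sqrt(5.56e-11 x 0.07181) = 2.00e-6 M.
pOH = 5.70, so pH = 14.00 - 5.70 = 8.30.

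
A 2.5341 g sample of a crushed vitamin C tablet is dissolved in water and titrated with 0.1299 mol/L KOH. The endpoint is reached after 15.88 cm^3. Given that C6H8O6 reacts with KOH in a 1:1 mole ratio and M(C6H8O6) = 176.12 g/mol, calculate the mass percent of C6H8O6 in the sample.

n(KOH) = 0.1299 x 0.01588 = 0.002063 mol.
n(C6H8O6) = 0.002063 / 1 = 0.002063 mol.
mass of C6H8O6 = 0.002063 x 176.12 = 0.3633 g.
% purity = 0.3633 / 2.5341 x 100 = 14.3%.

14.3%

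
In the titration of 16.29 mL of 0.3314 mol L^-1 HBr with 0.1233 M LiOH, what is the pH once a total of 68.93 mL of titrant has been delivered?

n(acid) = 0.3314 x 0.01629 = 0.005399 mol; n(LiOH) added = 0.1233 x 0.06893 = 0.008499 mol.
Base is in excess by 0.008499 - 0.005399 = 0.003101 mol in a total volume of 0.08522 L.
[OH^-] = 0.003101/0.08522 = 0.03638 M, so pOH = 1.44 and pH = 14.00 - 1.44 = 12.56.

12.56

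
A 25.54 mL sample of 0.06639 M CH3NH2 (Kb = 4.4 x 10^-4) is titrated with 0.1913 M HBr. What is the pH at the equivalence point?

n(CH3NH2) = 0.06639 x 0.02554 = 0.001696 mol; V(HBr) at equivalence = 0.001696/0.1913 = 0.008864 L.
At equivalence the base is fully converted to CH3NH3+; total volume = 0.03440 L, so [CH3NH3+] = 0.001696/0.03440 = 0.04929 M.
Ka(CH3NH3+) = Kw/Kb = 1.0e-14 / 4.4 x 10^-4 = 2.27e-11.
[H^+] = sqrt(Ka x [CH3NH3+]) = sqrt(2.27e-11 x 0.04929) = 1.06e-6 M.
pH = -log(1.06e-6) = 5.98.

5.98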